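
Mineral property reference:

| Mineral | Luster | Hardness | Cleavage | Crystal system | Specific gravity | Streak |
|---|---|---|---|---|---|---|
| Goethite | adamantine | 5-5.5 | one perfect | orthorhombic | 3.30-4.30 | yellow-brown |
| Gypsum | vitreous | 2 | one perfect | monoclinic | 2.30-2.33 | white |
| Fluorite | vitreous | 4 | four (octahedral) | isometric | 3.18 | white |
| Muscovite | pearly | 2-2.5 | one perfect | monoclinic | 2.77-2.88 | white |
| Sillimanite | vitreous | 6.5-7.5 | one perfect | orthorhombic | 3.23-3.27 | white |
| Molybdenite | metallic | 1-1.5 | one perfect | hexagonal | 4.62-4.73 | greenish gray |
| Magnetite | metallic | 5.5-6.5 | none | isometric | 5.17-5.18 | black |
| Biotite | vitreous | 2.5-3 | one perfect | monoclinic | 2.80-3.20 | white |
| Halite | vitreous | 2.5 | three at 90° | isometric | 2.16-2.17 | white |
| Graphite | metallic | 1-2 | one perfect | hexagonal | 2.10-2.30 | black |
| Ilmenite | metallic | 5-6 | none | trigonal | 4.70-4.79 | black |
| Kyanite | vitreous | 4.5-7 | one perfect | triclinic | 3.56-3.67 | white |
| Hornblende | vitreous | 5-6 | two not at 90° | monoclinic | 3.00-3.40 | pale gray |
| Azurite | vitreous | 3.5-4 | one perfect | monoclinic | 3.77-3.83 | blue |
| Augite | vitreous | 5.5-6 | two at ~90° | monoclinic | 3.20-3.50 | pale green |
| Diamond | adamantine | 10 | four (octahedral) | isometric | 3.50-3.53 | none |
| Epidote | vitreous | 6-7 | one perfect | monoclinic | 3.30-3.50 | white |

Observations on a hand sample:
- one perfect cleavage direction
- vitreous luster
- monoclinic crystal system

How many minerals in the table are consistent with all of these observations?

One perfect cleavage direction — narrows the field to Goethite, Gypsum, Muscovite, Sillimanite, Molybdenite, Biotite, Graphite, Kyanite, Azurite, Epidote.
Vitreous luster rules out Goethite, Muscovite, Molybdenite, Graphite.
Monoclinic crystal system is inconsistent with Sillimanite, Kyanite.
Remaining candidates: Azurite, Biotite, Epidote, Gypsum.
That is 4 minerals.

4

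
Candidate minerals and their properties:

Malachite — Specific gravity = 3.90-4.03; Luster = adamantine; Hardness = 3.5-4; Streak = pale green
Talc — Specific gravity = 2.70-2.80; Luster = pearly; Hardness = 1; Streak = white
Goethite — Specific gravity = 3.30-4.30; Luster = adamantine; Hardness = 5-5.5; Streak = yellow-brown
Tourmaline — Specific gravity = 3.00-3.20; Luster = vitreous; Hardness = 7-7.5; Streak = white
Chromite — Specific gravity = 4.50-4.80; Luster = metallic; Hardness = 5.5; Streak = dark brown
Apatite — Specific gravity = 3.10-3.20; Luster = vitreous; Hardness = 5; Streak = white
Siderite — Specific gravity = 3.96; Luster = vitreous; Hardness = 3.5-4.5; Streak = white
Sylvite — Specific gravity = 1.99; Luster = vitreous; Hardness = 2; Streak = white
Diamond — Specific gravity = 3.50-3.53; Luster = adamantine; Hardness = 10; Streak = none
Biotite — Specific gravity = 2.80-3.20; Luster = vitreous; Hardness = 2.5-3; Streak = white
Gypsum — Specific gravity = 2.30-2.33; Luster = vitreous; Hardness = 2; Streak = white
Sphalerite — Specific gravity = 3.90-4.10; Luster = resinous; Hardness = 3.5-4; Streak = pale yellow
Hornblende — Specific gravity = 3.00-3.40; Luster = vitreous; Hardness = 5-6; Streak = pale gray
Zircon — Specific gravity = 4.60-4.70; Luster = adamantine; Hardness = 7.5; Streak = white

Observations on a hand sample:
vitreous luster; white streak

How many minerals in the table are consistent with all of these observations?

6

Vitreous luster: narrows the field to Tourmaline, Apatite, Siderite, Sylvite, Biotite, Gypsum, Hornblende.
White streak excludes Hornblende.
The minerals that satisfy all observations are Apatite, Biotite, Gypsum, Siderite, Sylvite, Tourmaline.
That is 6 minerals.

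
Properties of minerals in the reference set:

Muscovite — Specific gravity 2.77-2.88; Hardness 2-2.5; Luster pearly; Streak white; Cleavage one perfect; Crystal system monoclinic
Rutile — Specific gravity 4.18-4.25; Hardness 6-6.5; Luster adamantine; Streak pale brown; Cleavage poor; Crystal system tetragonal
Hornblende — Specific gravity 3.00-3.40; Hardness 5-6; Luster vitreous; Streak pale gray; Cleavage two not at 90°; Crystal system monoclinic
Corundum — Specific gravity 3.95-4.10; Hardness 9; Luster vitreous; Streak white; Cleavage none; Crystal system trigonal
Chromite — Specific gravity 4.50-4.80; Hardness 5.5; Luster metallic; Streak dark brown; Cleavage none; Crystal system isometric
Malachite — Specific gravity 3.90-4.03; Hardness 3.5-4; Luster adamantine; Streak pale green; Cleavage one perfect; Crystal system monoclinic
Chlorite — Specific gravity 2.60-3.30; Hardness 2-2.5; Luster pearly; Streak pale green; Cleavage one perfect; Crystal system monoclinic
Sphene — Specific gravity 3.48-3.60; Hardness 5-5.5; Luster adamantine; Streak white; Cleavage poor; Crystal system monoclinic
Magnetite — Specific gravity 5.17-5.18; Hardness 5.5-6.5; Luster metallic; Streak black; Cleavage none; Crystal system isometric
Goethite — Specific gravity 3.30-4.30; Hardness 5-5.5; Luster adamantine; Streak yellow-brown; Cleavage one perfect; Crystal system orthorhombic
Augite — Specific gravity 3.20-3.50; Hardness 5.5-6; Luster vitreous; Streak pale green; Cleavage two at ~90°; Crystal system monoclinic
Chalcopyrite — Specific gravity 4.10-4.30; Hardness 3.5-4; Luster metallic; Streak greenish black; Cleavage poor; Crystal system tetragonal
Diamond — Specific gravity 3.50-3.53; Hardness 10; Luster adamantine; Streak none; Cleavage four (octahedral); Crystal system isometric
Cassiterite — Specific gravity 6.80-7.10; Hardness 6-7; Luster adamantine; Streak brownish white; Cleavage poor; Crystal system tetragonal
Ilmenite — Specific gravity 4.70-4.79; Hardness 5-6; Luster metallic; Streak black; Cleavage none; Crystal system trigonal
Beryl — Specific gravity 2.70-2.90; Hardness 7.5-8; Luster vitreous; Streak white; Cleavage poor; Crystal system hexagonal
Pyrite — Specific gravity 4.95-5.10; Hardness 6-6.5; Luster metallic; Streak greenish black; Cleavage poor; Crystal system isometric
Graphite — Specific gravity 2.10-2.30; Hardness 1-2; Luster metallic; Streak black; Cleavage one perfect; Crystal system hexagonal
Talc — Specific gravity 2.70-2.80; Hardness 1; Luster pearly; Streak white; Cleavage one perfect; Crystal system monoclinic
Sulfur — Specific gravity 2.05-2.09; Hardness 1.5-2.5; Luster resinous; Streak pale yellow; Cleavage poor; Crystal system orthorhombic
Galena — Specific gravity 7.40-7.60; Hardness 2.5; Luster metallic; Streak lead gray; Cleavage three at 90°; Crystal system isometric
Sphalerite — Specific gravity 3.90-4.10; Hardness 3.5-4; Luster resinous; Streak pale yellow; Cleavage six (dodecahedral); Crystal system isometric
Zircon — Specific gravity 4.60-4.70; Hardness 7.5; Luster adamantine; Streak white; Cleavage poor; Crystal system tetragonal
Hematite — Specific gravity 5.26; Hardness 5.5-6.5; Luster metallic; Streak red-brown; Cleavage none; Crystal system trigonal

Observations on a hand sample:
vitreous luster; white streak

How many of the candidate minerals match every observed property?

2

Vitreous luster: narrows the field to Hornblende, Corundum, Augite, Beryl.
White streak excludes Hornblende, Augite.
Remaining candidates: Beryl, Corundum.
That is 2 minerals.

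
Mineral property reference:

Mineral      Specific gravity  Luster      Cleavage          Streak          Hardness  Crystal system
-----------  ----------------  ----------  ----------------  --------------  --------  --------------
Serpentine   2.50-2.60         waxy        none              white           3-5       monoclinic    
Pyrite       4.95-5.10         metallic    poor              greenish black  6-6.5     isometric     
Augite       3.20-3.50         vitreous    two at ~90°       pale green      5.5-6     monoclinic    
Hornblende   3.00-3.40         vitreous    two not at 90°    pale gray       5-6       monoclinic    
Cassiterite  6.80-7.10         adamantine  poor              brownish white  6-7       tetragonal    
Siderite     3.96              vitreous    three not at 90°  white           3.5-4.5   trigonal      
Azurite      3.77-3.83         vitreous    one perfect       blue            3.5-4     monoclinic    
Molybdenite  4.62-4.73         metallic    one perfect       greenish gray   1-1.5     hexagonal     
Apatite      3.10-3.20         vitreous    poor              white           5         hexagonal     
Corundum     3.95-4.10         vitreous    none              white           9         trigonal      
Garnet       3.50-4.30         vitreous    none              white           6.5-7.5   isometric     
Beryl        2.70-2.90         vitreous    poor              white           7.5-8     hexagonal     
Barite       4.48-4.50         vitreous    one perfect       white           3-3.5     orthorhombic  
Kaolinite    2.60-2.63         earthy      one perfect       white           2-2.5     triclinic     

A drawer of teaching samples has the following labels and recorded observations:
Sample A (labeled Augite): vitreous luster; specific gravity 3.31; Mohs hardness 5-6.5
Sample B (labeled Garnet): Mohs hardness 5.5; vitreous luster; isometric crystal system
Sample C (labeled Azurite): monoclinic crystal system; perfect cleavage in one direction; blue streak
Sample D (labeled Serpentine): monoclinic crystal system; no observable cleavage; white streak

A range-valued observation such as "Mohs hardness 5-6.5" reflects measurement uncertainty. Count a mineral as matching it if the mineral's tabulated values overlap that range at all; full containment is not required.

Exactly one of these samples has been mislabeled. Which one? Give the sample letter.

B

Sample A: every observation is compatible with the reference values for Augite.
Sample B: Mohs hardness 5.5 is outside the reference for Garnet (hardness 6.5-7.5) — mislabeled.
Sample C: every observation is compatible with the reference values for Azurite.
Sample D: every observation is compatible with the reference values for Serpentine.
Only sample B is inconsistent with its label.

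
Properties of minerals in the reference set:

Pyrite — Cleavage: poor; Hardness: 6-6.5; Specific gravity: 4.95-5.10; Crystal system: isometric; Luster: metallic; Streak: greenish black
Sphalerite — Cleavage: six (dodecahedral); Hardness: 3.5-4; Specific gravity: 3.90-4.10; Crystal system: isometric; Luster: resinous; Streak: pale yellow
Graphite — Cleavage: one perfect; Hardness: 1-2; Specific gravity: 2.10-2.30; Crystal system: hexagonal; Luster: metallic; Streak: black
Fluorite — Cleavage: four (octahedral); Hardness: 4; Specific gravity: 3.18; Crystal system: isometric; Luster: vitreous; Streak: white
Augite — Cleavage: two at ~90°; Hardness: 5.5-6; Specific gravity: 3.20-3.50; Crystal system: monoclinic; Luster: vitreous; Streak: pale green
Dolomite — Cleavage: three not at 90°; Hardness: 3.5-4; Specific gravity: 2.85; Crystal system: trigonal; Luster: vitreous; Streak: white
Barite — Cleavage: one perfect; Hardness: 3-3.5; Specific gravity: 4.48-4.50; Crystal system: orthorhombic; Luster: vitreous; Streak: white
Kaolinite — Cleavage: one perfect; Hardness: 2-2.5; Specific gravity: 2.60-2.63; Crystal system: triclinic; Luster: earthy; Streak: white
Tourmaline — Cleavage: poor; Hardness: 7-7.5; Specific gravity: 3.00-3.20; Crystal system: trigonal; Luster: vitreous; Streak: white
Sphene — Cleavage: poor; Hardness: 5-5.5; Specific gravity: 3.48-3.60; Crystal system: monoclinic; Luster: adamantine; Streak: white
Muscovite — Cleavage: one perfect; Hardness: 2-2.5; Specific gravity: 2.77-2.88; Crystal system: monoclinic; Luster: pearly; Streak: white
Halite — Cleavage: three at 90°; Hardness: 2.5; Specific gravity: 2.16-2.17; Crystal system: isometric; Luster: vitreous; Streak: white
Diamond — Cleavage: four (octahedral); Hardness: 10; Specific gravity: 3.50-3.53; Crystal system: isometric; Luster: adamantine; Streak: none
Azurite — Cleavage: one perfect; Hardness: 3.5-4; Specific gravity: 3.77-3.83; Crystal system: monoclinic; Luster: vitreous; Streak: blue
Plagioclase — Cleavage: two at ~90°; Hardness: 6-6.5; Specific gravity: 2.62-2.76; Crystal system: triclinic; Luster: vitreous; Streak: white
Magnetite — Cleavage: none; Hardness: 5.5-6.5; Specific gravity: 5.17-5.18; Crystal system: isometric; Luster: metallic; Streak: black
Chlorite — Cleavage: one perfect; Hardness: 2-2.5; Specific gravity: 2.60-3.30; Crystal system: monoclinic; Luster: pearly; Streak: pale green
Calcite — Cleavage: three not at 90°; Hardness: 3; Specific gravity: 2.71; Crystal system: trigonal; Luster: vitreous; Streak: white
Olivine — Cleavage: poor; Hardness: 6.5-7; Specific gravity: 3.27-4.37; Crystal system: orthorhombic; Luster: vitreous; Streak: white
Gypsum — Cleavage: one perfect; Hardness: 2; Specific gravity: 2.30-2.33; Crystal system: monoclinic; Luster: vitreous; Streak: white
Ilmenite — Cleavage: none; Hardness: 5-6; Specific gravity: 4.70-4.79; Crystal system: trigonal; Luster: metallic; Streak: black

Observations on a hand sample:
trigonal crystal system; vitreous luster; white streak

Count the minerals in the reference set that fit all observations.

3

Trigonal crystal system: leaves Dolomite, Tourmaline, Calcite, Ilmenite.
Vitreous luster is inconsistent with Ilmenite.
White streak: consistent with all remaining minerals.
Consistent with every observation: Calcite, Dolomite, Tourmaline.
That is 3 minerals.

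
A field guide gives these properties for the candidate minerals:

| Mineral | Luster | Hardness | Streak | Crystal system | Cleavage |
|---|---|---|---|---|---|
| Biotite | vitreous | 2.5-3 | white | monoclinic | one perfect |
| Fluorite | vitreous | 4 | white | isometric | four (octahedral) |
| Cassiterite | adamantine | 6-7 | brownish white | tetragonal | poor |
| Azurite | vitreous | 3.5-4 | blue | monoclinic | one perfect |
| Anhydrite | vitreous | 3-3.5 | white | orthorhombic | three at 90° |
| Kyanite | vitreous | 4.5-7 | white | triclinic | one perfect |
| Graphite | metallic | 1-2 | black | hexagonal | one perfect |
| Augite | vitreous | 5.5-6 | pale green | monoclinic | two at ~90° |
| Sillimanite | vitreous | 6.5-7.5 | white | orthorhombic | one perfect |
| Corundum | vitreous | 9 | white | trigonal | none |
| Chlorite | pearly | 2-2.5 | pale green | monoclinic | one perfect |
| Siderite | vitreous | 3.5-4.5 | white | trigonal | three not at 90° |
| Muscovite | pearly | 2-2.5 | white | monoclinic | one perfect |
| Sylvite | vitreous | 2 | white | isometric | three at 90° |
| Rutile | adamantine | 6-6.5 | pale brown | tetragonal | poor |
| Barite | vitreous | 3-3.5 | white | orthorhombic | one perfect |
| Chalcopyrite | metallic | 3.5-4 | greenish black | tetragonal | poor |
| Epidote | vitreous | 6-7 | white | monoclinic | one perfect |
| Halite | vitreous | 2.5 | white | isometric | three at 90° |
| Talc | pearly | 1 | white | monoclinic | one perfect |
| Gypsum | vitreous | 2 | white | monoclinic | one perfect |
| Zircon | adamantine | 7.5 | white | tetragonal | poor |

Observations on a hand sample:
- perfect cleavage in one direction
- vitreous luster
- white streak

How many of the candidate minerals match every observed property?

6

Perfect cleavage in one direction — narrows the field to Biotite, Azurite, Kyanite, Graphite, Sillimanite, Chlorite, Muscovite, Barite, Epidote, Talc, Gypsum.
Vitreous luster eliminates Graphite, Chlorite, Muscovite, Talc.
White streak eliminates Azurite.
Remaining candidates: Barite, Biotite, Epidote, Gypsum, Kyanite, Sillimanite.
That is 6 minerals.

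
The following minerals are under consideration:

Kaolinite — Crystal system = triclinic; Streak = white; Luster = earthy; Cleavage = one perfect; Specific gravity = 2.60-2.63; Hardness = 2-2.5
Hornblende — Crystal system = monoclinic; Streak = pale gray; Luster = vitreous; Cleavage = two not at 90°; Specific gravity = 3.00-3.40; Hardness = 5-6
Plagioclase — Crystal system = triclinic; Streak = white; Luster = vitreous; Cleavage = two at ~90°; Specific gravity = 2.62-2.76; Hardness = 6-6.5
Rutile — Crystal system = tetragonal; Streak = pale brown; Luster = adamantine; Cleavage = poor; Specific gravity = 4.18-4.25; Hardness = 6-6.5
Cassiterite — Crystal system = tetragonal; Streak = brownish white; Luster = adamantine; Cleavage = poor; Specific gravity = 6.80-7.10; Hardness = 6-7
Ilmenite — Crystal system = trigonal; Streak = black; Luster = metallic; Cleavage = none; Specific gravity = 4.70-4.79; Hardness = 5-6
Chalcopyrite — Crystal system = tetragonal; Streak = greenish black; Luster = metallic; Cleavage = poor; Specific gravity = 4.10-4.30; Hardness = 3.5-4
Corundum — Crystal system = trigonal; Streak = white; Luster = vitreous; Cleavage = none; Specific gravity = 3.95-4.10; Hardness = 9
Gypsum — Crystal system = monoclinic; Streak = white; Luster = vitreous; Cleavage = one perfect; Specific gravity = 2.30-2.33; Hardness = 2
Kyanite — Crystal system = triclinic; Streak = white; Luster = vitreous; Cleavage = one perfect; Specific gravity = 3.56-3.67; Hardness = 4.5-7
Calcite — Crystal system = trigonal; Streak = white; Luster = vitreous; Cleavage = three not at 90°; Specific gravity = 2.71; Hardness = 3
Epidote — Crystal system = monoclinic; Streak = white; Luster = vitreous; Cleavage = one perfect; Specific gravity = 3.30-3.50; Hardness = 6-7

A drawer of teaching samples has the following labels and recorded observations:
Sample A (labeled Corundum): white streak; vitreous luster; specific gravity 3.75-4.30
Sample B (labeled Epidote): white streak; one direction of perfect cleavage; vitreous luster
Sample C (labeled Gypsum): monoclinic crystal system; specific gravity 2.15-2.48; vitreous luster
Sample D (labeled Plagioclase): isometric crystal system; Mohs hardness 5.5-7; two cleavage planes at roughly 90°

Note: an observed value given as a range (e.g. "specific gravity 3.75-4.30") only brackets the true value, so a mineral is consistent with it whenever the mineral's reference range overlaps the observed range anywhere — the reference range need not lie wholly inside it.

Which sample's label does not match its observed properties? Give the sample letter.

Sample A: every observation is compatible with the reference values for Corundum.
Sample B: every observation is compatible with the reference values for Epidote.
Sample C: every observation is compatible with the reference values for Gypsum.
Sample D: isometric crystal system is outside the reference for Plagioclase (triclinic system) — mislabeled.
Only sample D is inconsistent with its label.

D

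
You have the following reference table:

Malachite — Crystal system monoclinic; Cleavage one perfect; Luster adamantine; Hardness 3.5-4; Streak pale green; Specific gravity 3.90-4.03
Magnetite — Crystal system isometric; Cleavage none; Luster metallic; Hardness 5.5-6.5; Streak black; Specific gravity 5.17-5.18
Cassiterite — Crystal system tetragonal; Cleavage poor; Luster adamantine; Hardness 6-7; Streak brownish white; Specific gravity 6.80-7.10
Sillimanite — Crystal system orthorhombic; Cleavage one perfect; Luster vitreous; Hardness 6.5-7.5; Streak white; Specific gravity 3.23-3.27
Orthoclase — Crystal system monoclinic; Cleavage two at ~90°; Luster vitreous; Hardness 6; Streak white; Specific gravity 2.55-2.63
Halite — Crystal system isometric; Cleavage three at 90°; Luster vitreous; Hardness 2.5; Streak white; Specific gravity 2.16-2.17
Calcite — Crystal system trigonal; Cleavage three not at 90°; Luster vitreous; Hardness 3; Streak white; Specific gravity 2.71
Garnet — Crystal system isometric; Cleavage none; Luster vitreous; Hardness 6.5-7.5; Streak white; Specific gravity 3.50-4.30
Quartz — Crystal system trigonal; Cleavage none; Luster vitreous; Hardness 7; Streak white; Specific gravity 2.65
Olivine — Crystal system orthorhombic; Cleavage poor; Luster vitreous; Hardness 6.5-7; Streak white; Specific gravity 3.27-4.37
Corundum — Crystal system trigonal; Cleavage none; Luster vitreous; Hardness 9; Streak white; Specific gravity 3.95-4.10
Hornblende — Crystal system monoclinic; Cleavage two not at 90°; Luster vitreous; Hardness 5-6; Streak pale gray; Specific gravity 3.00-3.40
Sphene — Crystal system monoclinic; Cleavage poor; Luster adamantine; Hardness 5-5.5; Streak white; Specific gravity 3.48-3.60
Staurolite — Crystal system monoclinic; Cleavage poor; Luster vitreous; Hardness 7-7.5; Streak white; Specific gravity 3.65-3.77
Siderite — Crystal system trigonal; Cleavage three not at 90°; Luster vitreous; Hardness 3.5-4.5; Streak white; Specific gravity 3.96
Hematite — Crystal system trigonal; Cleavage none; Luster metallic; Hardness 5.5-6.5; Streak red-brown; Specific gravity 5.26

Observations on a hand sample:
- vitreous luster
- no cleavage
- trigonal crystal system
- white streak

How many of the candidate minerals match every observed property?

Vitreous luster rules out Malachite, Magnetite, Cassiterite, Sphene, Hematite.
No cleavage — leaves Garnet, Quartz, Corundum.
Trigonal crystal system rules out Garnet.
White streak — every remaining candidate is consistent.
The minerals that satisfy all observations are Corundum, Quartz.
That is 2 minerals.

2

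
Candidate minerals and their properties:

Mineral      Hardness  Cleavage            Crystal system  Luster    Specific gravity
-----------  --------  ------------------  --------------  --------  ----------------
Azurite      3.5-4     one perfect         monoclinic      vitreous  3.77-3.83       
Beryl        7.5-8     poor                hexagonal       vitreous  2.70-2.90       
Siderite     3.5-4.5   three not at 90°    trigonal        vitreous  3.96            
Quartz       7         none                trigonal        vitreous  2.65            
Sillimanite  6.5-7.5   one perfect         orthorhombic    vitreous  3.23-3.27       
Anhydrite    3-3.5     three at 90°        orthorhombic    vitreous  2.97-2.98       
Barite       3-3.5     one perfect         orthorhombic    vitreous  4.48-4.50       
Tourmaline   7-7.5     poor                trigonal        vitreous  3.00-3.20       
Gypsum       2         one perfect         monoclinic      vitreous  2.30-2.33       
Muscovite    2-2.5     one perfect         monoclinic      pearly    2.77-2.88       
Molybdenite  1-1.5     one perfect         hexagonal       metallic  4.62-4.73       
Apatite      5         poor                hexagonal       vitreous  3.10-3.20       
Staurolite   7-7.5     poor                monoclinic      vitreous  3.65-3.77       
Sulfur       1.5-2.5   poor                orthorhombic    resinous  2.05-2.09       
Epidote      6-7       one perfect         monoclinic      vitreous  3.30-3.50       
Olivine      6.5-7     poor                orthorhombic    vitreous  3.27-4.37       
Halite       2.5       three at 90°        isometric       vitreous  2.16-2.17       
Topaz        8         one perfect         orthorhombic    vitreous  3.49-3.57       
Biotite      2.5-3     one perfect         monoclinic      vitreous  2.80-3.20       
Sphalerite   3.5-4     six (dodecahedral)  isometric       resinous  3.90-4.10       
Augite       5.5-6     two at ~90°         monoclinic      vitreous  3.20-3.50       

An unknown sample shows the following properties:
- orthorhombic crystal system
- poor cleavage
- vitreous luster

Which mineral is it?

Olivine

Orthorhombic crystal system: narrows the field to Sillimanite, Anhydrite, Barite, Sulfur, Olivine, Topaz.
Poor cleavage: only Sulfur, Olivine remain.
Vitreous luster excludes Sulfur.
Only Olivine satisfies all observations.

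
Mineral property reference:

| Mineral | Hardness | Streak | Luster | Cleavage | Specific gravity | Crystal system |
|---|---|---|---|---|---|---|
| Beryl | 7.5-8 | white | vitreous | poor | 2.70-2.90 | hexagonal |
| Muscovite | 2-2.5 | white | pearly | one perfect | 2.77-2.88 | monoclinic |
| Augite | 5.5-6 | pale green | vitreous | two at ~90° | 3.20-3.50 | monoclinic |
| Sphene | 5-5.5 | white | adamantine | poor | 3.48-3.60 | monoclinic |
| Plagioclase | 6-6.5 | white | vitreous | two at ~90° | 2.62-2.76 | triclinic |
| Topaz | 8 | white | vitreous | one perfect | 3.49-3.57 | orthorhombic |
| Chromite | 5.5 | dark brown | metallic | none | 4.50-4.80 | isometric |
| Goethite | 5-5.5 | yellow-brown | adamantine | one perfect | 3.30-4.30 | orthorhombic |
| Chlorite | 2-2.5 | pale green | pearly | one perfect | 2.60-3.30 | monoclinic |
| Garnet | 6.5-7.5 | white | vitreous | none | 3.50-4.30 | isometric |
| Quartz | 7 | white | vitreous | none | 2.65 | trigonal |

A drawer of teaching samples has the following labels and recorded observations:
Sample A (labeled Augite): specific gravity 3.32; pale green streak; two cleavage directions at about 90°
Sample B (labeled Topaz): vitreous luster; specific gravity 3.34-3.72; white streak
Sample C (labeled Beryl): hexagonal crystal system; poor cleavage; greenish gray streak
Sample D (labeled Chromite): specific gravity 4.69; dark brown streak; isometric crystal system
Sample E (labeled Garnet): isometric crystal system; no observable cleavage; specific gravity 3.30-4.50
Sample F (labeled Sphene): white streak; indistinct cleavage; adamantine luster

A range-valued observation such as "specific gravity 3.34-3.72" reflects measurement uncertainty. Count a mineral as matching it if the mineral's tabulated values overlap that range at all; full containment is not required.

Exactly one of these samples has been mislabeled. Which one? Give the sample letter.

C

Sample A: every observation is compatible with the reference values for Augite.
Sample B: every observation is compatible with the reference values for Topaz.
Sample C: Beryl has white streak, but the record shows greenish gray streak — this label is wrong.
Sample D: every observation is compatible with the reference values for Chromite.
Sample E: every observation is compatible with the reference values for Garnet.
Sample F: every observation is compatible with the reference values for Sphene.
The mislabeled specimen is C.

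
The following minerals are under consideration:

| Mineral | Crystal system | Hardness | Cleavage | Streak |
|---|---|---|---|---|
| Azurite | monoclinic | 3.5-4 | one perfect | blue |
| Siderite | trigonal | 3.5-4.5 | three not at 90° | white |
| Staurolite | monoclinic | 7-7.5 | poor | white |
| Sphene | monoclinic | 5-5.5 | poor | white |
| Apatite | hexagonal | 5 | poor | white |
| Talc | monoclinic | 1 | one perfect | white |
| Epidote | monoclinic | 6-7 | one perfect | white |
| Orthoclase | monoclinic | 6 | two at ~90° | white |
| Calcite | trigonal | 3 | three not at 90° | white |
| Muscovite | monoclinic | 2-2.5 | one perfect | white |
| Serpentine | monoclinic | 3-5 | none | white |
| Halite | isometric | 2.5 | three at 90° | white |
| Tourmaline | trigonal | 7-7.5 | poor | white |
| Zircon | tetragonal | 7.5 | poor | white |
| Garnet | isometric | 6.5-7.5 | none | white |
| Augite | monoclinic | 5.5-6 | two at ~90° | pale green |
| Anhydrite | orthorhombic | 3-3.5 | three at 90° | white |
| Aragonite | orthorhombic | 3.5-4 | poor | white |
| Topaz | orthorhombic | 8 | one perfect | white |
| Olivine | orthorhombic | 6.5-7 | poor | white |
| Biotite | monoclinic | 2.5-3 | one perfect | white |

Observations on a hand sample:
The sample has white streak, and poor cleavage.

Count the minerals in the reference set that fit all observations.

7

White streak is inconsistent with Azurite, Augite.
Poor cleavage: only Staurolite, Sphene, Apatite, Tourmaline, Zircon, Aragonite, Olivine remain.
Consistent with every observation: Apatite, Aragonite, Olivine, Sphene, Staurolite, Tourmaline, Zircon.
That is 7 minerals.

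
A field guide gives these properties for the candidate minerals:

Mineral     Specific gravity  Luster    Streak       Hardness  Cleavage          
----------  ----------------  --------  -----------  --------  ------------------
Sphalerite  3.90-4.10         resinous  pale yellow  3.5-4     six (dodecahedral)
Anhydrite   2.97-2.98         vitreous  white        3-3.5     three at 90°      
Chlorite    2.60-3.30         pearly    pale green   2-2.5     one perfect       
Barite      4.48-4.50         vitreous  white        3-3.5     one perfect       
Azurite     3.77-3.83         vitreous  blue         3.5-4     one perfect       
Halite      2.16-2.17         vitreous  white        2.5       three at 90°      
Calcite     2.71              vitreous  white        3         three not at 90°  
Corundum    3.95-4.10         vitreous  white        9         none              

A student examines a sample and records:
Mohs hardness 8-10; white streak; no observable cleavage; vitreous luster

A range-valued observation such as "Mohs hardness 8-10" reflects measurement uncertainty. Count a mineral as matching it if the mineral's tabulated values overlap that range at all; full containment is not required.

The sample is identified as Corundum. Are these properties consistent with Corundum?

Mohs hardness 8-10 — fits Corundum (hardness 9).
White streak — fits Corundum (white streak).
No observable cleavage — fits Corundum (cleavage none).
Vitreous luster — fits Corundum (vitreous luster).
Every observed property is compatible with the reference values for Corundum.

Yes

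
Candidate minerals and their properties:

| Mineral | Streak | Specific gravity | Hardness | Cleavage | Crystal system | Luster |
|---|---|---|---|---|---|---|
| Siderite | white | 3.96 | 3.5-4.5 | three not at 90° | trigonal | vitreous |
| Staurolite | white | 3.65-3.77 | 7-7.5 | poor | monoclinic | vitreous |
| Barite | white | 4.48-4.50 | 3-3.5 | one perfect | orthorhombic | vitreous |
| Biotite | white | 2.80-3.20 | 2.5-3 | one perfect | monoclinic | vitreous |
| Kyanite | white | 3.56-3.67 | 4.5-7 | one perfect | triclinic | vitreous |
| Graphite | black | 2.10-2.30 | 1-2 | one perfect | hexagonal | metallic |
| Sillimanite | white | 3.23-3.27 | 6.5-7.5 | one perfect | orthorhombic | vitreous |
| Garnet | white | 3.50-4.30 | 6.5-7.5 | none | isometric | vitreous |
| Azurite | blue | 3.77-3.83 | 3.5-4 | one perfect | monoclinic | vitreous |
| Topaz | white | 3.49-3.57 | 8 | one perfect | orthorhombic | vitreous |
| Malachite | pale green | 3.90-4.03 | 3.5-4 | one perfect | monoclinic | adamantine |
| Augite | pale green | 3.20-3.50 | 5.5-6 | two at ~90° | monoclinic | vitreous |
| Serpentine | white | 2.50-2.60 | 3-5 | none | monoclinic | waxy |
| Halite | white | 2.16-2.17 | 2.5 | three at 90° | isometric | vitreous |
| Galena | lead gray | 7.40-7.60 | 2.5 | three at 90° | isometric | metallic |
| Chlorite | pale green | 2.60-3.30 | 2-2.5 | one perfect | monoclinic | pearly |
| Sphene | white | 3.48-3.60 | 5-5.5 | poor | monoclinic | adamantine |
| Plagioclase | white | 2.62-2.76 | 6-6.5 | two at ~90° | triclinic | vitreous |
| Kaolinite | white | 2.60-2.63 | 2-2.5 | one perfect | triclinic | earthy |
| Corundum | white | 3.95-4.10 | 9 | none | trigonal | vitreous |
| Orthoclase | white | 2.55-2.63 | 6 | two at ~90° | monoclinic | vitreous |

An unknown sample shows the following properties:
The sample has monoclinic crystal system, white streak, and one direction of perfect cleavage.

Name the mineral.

Monoclinic crystal system: leaves Staurolite, Biotite, Azurite, Malachite, Augite, Serpentine, Chlorite, Sphene, Orthoclase.
White streak eliminates Azurite, Malachite, Augite, Chlorite.
One direction of perfect cleavage: narrows the field to Biotite.
Biotite is the sole remaining match.

Biotite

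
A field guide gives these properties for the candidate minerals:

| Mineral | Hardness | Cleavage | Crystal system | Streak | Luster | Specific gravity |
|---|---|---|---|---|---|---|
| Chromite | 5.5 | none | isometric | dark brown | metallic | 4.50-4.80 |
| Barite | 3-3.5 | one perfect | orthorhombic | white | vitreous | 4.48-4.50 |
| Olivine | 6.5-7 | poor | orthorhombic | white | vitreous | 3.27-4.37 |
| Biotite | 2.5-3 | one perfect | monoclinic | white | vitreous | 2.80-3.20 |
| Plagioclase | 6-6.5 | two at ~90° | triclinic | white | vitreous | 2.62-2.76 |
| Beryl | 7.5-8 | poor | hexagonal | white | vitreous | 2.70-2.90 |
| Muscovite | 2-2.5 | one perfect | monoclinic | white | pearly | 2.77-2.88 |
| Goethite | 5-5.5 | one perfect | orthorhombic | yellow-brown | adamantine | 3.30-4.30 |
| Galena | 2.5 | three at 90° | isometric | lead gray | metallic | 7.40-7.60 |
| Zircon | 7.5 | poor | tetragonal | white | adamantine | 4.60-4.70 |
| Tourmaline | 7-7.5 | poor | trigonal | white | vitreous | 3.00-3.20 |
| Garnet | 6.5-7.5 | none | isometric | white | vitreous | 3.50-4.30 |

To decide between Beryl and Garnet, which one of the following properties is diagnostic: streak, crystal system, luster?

crystal system

Streak: both white — same for both.
Crystal system: Beryl hexagonal, Garnet isometric — these differ.
Luster: both vitreous — same for both.
Only crystal system differs between Beryl and Garnet among the listed tests.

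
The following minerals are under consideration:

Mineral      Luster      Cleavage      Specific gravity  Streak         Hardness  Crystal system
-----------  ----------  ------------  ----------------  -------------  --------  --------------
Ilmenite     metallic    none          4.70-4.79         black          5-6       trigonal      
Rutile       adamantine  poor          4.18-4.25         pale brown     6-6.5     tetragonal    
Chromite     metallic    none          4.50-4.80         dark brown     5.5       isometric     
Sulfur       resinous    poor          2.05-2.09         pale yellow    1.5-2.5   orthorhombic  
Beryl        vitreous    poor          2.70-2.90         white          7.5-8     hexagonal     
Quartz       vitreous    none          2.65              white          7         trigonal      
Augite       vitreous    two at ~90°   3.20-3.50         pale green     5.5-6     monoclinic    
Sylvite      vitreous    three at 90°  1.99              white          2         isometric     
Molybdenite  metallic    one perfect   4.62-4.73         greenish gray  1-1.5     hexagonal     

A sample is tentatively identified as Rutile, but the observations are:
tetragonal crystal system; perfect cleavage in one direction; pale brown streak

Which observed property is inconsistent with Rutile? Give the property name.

Tetragonal crystal system: Rutile has tetragonal system — matches.
Perfect cleavage in one direction: Rutile has cleavage poor — inconsistent.
Pale brown streak: Rutile has pale brown streak — matches.
The cleavage is the one property that does not fit.

cleavage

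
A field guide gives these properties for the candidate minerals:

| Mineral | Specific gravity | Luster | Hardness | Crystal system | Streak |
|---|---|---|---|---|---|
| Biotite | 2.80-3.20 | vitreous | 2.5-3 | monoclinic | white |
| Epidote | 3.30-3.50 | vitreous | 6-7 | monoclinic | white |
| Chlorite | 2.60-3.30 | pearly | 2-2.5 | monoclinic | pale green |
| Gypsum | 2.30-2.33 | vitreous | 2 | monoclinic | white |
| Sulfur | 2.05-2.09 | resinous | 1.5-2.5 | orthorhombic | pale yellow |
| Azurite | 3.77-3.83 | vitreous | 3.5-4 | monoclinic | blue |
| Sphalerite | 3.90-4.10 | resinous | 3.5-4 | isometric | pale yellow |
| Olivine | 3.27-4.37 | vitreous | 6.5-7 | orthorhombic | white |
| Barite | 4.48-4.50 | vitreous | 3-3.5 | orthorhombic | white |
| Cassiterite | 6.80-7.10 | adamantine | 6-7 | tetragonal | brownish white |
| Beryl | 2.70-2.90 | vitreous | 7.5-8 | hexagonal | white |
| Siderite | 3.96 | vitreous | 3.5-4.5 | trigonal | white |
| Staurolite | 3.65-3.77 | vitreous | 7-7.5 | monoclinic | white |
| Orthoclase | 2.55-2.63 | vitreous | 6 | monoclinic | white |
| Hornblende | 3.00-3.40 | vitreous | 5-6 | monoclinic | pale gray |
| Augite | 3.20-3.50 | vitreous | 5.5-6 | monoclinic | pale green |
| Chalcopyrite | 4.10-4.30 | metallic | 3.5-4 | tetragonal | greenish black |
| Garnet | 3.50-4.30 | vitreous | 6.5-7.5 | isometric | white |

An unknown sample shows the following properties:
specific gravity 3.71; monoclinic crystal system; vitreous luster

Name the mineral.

Specific gravity 3.71 — Olivine, Staurolite, Garnet remain.
Monoclinic crystal system — Staurolite remains.
Vitreous luster — all remaining candidates fit.
Only Staurolite satisfies all observations.

Staurolite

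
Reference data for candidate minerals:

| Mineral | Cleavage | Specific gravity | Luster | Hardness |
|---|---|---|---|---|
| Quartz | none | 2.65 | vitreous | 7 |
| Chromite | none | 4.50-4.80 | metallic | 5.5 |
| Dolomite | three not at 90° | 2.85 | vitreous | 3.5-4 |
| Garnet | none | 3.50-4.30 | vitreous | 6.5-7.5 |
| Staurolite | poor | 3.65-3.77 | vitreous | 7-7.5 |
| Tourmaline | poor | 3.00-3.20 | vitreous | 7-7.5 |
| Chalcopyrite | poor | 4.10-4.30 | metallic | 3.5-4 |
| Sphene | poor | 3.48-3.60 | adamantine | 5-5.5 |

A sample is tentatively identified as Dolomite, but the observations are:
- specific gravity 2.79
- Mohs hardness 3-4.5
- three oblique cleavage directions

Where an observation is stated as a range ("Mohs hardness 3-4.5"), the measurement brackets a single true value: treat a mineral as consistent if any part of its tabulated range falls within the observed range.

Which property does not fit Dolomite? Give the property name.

specific gravity

Specific gravity 2.79: Dolomite has SG 2.85 — does not match.
Mohs hardness 3-4.5: Dolomite has hardness 3.5-4 — agrees.
Three oblique cleavage directions: Dolomite has cleavage three not at 90° — agrees.
Everything matches except the specific gravity.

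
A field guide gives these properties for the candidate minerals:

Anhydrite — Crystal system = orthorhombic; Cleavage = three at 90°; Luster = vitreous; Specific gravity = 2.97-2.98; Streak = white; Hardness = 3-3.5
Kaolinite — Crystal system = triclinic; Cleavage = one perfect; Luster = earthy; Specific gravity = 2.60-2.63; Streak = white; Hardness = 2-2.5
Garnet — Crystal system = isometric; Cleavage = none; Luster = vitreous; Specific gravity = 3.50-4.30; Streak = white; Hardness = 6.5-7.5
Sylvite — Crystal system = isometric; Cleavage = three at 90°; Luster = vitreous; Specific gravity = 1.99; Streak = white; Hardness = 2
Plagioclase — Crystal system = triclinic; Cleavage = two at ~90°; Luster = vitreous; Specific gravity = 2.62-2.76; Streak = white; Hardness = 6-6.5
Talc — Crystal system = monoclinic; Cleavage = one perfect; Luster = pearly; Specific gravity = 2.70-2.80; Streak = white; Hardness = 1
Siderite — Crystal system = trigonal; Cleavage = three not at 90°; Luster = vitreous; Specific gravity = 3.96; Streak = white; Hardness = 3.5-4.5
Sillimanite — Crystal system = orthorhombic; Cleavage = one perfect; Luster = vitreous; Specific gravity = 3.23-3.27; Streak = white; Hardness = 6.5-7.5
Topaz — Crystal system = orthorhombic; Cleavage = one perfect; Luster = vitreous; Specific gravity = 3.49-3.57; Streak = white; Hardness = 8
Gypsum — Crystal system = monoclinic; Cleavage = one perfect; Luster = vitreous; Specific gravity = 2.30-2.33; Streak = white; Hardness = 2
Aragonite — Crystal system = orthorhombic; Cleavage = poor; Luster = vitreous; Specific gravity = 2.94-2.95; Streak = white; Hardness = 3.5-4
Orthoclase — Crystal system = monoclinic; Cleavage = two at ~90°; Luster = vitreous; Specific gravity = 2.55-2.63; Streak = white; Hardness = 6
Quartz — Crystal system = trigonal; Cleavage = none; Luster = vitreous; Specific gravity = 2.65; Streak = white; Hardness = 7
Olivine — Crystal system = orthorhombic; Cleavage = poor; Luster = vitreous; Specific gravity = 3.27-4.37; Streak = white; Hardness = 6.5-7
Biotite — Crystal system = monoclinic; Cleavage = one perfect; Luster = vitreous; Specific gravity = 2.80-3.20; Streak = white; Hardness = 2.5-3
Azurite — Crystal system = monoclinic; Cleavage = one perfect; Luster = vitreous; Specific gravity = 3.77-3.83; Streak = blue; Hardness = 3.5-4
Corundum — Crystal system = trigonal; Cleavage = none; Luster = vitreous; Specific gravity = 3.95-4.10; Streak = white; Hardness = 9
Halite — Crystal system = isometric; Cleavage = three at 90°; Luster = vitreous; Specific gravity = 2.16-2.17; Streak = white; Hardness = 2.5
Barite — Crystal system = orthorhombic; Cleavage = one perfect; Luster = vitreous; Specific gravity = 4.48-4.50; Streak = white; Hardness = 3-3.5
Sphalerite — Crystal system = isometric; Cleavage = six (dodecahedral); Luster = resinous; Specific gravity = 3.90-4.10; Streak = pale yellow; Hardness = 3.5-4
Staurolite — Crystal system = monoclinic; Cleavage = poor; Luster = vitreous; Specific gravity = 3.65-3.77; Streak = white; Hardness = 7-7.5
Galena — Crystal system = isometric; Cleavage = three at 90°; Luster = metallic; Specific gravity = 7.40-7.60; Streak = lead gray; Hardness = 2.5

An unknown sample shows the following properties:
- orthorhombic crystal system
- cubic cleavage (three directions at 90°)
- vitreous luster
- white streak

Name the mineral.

Anhydrite

Orthorhombic crystal system: Anhydrite, Sillimanite, Topaz, Aragonite, Olivine, Barite remain.
Cubic cleavage (three directions at 90°): Anhydrite remains.
Vitreous luster: every remaining candidate is consistent.
White streak: all remaining candidates fit.
Anhydrite is the sole remaining match.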